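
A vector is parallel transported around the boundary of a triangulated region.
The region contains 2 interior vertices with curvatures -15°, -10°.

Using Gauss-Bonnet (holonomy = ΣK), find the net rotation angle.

Holonomy = total enclosed curvature = (-15°) + (-10°) = -25°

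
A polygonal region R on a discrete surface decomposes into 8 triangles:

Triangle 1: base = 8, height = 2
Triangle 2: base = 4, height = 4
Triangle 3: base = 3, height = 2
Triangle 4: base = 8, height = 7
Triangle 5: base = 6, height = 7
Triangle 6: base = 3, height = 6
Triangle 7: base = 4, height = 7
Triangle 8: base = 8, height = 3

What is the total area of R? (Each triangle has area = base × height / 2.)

(1/2)×8×2 + (1/2)×4×4 + (1/2)×3×2 + (1/2)×8×7 + (1/2)×6×7 + (1/2)×3×6 + (1/2)×4×7 + (1/2)×8×3 = 103.0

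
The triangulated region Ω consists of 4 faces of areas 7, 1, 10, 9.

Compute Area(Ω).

7 + 1 + 10 + 9 = 27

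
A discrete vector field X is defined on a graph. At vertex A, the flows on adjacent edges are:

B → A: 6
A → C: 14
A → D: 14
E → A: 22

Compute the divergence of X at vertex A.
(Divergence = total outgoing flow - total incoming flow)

Divergence = sum of outgoing flows = (-6) + 14 + 14 + (-22) = 0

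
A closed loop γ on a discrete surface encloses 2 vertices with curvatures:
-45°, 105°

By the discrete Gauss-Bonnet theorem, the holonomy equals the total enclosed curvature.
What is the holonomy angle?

Holonomy = total enclosed curvature = (-45°) + 105° = 60°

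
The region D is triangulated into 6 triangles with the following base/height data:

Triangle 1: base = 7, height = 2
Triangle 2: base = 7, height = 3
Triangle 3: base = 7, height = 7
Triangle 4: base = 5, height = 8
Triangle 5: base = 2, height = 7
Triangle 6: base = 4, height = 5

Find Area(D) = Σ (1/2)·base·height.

(1/2)×7×2 + (1/2)×7×3 + (1/2)×7×7 + (1/2)×5×8 + (1/2)×2×7 + (1/2)×4×5 = 79.0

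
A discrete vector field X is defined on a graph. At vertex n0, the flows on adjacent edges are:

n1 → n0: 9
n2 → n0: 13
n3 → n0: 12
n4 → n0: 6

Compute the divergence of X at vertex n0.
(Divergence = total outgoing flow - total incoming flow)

Divergence = sum of outgoing flows = (-9) + (-13) + (-12) + (-6) = -40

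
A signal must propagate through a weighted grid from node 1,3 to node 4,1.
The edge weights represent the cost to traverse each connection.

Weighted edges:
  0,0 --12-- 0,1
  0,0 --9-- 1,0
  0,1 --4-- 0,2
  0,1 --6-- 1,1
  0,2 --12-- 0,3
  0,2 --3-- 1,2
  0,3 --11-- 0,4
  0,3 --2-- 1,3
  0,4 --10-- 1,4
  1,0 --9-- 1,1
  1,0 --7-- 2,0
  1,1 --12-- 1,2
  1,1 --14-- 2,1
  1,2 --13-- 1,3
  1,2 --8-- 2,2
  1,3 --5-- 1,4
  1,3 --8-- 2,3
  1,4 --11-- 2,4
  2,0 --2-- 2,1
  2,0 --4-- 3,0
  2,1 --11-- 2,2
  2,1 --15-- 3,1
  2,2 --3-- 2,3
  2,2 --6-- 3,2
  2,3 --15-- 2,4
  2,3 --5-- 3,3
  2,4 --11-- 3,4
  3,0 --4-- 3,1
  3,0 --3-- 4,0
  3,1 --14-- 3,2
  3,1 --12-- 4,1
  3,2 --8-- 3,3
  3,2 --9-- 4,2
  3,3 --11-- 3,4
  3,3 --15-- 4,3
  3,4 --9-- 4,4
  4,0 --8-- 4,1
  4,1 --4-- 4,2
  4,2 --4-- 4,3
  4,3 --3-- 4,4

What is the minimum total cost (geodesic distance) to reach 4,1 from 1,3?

Shortest path: 1,3 → 2,3 → 2,2 → 3,2 → 4,2 → 4,1, total weight = 30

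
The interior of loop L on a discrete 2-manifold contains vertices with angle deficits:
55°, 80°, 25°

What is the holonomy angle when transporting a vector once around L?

Holonomy = total enclosed curvature = 55° + 80° + 25° = 160°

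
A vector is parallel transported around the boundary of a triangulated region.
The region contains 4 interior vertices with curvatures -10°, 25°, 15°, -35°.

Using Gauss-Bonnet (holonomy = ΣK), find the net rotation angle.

Holonomy = total enclosed curvature = (-10°) + 25° + 15° + (-35°) = -5°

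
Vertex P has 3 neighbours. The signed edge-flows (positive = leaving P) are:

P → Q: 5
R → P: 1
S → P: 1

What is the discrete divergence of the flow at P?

Divergence = sum of outgoing flows = 5 + (-1) + (-1) = 3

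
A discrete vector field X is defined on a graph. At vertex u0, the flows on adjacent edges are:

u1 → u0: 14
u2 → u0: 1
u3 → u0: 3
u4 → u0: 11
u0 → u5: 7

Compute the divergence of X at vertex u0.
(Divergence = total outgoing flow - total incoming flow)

Divergence = sum of outgoing flows = (-14) + (-1) + (-3) + (-11) + 7 = -22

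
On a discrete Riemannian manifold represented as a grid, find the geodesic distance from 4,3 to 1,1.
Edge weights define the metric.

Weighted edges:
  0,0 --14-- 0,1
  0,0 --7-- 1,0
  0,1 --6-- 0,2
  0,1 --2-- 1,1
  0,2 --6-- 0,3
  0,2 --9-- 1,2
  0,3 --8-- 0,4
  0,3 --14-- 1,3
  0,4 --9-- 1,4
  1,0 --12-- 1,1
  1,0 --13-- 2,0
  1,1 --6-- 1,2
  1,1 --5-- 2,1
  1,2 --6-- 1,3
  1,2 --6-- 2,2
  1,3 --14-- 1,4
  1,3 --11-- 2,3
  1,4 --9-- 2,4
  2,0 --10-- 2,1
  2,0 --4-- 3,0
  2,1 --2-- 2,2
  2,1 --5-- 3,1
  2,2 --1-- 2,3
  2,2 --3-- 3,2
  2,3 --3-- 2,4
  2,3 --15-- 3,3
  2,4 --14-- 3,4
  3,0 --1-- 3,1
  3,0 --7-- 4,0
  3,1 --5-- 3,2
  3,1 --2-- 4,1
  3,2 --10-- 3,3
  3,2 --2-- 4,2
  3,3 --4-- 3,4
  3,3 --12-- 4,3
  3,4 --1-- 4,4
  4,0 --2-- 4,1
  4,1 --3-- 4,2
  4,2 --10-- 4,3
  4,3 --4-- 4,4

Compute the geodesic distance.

Shortest path: 4,3 → 4,2 → 3,2 → 2,2 → 2,1 → 1,1, total weight = 22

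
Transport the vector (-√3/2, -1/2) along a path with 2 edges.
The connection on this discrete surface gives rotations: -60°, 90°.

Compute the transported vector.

Total rotation: (-60°) + 90° = 30°. Final vector: (-0.5000, -0.8660)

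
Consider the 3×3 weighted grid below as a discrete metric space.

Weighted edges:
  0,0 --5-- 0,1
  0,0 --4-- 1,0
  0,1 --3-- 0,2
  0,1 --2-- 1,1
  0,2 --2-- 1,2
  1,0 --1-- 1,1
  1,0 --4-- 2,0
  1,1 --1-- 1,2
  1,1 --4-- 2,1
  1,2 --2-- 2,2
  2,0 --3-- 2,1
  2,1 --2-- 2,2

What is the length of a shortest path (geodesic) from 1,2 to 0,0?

Shortest path: 1,2 → 1,1 → 1,0 → 0,0, total weight = 6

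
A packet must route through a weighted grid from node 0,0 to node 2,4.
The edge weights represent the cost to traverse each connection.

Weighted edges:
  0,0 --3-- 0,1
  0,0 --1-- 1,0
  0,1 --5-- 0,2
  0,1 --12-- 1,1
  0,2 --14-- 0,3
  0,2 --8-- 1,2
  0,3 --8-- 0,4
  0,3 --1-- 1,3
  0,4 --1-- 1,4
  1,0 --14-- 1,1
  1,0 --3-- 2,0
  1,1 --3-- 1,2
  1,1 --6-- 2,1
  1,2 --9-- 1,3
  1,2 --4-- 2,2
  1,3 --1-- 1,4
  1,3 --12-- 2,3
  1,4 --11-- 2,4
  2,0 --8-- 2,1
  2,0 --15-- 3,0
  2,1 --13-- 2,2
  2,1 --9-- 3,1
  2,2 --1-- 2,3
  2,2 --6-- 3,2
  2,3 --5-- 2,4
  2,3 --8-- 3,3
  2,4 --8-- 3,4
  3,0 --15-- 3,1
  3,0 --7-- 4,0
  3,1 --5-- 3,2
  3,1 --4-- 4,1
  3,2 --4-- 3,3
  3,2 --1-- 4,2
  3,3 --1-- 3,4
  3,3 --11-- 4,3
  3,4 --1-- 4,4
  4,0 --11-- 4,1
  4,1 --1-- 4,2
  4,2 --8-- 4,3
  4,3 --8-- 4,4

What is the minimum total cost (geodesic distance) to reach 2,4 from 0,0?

Shortest path: 0,0 → 0,1 → 0,2 → 1,2 → 2,2 → 2,3 → 2,4, total weight = 26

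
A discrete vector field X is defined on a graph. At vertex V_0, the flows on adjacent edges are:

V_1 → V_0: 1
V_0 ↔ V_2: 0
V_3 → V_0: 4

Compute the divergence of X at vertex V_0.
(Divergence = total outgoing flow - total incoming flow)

Divergence = sum of outgoing flows = (-1) + 0 + (-4) = -5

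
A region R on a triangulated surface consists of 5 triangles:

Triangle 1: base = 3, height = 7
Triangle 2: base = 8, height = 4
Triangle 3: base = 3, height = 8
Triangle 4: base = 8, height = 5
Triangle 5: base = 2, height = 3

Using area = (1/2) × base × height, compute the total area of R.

(1/2)×3×7 + (1/2)×8×4 + (1/2)×3×8 + (1/2)×8×5 + (1/2)×2×3 = 61.5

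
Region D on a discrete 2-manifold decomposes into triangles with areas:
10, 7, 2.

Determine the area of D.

10 + 7 + 2 = 19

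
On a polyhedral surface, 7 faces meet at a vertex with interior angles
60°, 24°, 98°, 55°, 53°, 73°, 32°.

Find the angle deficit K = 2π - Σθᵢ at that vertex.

Sum of angles = 395°. K = 360° - 395° = -35° = -7π/36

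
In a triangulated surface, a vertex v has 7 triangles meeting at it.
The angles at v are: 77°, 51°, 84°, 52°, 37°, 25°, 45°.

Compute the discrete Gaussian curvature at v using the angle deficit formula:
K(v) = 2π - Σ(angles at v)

Sum of angles = 371°. K = 360° - 371° = -11° = -11π/180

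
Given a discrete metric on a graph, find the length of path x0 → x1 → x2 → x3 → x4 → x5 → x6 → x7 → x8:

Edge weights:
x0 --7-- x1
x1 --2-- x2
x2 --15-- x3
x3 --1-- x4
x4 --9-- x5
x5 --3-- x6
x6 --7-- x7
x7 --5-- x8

Arc length = 7 + 2 + 15 + 1 + 9 + 3 + 7 + 5 = 49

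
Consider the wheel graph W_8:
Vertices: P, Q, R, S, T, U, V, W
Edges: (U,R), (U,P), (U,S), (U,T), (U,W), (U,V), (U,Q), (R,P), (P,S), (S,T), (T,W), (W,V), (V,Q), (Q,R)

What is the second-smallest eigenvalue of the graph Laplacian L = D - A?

The wheel W_8 is the join K_1 ∨ C_7 (a hub joined to every vertex of a cycle of length 7). For a join G ∨ H (G on p vertices, H on q vertices) the Laplacian spectrum is 0, p+q, the eigenvalues of L(G) other than one 0 each shifted by +q, and the eigenvalues of L(H) other than one 0 each shifted by +p. With G = K_1 (p = 1, nothing left after dropping its 0) and H = C_7 (q = 7, eigenvalues 2 − 2cos(2πk/7), k = 0, …, 6; drop k = 0), the spectrum of W_8 is 0, 8, and 1 + (2 − 2cos(2πk/7)) = 3 − 2cos(2πk/7) for k = 1, …, 6:
k=1: 3 − 2cos(2π/7) = 1.753; k=2: 3 − 2cos(4π/7) = 3.445; k=3: 3 − 2cos(6π/7) = 4.8019; k=4: 3 − 2cos(8π/7) = 4.8019; k=5: 3 − 2cos(10π/7) = 3.445; k=6: 3 − 2cos(12π/7) = 1.753.
Laplacian eigenvalues: [0.0, 1.753, 1.753, 3.445, 3.445, 4.8019, 4.8019, 8.0]. Algebraic connectivity (smallest non-zero eigenvalue) = 1.753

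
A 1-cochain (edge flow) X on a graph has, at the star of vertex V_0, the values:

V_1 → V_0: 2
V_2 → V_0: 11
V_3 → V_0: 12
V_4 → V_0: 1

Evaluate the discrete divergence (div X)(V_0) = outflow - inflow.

Divergence = sum of outgoing flows = (-2) + (-11) + (-12) + (-1) = -26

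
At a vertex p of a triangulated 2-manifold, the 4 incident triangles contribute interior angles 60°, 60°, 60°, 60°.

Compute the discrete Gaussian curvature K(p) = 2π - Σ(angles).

Sum of angles = 240°. K = 360° - 240° = 120°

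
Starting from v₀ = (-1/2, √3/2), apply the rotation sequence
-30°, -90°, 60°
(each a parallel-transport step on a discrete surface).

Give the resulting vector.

Total rotation: (-30°) + (-90°) + 60° = -60°. Final vector: (0.5000, 0.8660)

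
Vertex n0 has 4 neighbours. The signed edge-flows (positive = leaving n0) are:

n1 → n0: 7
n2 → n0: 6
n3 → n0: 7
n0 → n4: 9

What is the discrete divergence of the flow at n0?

Divergence = sum of outgoing flows = (-7) + (-6) + (-7) + 9 = -11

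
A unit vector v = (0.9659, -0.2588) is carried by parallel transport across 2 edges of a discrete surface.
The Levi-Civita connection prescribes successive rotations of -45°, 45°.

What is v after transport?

Total rotation: (-45°) + 45° = 0°. Final vector: (0.9659, -0.2588)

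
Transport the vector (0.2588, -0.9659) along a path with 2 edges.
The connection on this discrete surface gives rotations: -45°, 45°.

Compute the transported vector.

Total rotation: (-45°) + 45° = 0°. Final vector: (0.2588, -0.9659)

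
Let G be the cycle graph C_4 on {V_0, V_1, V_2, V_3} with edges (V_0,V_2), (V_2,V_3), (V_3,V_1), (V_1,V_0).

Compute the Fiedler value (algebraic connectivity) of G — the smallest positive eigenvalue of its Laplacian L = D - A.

The cycle graph C_n has Laplacian eigenvalues λ_k = 2 − 2cos(2πk/n), k = 0, 1, …, n−1. Here n = 4:
k=0: 2 − 2cos(0) = 0.0; k=1: 2 − 2cos(π/2) = 2.0; k=2: 2 − 2cos(π) = 4.0; k=3: 2 − 2cos(3π/2) = 2.0.
Laplacian eigenvalues: [0.0, 2.0, 2.0, 4.0]. Algebraic connectivity (smallest non-zero eigenvalue) = 2.0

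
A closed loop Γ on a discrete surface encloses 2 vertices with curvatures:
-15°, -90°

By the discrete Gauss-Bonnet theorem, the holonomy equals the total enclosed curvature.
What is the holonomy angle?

Holonomy = total enclosed curvature = (-15°) + (-90°) = -105°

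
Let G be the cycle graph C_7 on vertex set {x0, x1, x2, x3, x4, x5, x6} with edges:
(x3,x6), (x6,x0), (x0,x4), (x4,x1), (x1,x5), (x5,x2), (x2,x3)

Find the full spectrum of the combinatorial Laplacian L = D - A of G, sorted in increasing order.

The cycle graph C_n has Laplacian eigenvalues λ_k = 2 − 2cos(2πk/n), k = 0, 1, …, n−1. Here n = 7:
k=0: 2 − 2cos(0) = 0.0; k=1: 2 − 2cos(2π/7) = 0.753; k=2: 2 − 2cos(4π/7) = 2.445; k=3: 2 − 2cos(6π/7) = 3.8019; k=4: 2 − 2cos(8π/7) = 3.8019; k=5: 2 − 2cos(10π/7) = 2.445; k=6: 2 − 2cos(12π/7) = 0.753.
Laplacian eigenvalues (increasing order): [0.0, 0.753, 0.753, 2.445, 2.445, 3.8019, 3.8019]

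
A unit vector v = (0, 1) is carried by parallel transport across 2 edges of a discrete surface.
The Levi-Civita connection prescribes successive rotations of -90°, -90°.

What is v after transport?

Total rotation: (-90°) + (-90°) = -180° ≡ 180° (mod 360°). Final vector: (0, -1)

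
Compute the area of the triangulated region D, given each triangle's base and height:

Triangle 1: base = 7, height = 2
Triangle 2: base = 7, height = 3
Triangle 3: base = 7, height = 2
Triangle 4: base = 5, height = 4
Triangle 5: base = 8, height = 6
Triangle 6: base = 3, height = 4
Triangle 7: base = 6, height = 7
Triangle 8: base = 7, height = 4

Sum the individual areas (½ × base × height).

(1/2)×7×2 + (1/2)×7×3 + (1/2)×7×2 + (1/2)×5×4 + (1/2)×8×6 + (1/2)×3×4 + (1/2)×6×7 + (1/2)×7×4 = 99.5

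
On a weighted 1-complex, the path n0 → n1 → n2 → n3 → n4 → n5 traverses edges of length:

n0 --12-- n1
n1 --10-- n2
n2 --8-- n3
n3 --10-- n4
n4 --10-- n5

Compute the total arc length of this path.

Arc length = 12 + 10 + 8 + 10 + 10 = 50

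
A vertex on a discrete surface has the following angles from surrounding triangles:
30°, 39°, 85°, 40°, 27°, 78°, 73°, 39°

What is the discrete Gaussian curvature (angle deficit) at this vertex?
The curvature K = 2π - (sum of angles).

Sum of angles = 411°. K = 360° - 411° = -51° = -17π/60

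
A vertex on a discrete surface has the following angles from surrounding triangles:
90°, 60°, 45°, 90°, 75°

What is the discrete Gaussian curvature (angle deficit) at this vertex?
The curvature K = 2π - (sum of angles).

Sum of angles = 360°. K = 360° - 360° = 0° = 0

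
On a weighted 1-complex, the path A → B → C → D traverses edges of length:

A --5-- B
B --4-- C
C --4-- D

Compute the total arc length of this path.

Arc length = 5 + 4 + 4 = 13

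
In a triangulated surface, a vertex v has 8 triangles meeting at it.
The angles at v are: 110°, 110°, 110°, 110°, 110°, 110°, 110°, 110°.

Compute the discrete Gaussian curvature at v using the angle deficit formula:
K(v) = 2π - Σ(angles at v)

Sum of angles = 880°. K = 360° - 880° = -520°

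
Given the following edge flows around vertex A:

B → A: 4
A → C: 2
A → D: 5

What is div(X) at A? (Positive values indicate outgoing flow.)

Divergence = sum of outgoing flows = (-4) + 2 + 5 = 3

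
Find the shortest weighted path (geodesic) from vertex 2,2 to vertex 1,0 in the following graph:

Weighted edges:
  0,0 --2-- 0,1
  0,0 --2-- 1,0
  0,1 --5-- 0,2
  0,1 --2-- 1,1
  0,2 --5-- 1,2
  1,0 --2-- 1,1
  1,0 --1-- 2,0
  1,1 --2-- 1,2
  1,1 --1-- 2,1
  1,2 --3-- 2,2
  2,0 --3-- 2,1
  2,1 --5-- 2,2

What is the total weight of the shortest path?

Shortest path: 2,2 → 1,2 → 1,1 → 1,0, total weight = 7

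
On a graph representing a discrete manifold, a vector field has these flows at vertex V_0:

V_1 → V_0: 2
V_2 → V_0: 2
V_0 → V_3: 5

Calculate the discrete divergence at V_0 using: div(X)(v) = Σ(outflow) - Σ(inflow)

Divergence = sum of outgoing flows = (-2) + (-2) + 5 = 1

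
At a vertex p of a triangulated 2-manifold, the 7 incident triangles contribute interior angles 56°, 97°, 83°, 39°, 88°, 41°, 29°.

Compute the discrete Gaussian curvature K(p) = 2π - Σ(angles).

Sum of angles = 433°. K = 360° - 433° = -73° = -73π/180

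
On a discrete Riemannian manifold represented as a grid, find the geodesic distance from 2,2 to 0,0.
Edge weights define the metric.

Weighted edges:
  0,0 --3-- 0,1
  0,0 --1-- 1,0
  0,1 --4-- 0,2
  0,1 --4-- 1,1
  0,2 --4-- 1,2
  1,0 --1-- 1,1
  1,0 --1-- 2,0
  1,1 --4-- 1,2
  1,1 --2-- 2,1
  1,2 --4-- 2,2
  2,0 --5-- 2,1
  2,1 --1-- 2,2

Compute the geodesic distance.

Shortest path: 2,2 → 2,1 → 1,1 → 1,0 → 0,0, total weight = 5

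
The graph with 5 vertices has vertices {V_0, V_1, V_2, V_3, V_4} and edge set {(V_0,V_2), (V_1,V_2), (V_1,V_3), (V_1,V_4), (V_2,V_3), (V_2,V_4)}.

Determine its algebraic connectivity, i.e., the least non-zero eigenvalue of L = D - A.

Degrees: deg(V_0) = 1, deg(V_1) = 3, deg(V_2) = 4, deg(V_3) = 2, deg(V_4) = 2.
L = D − A with rows/columns ordered (V_0, V_1, V_2, V_3, V_4):
  [ 1,  0, -1,  0,  0]
  [ 0,  3, -1, -1, -1]
  [-1, -1,  4, -1, -1]
  [ 0, -1, -1,  2,  0]
  [ 0, -1, -1,  0,  2]
Characteristic polynomial: det(λI − L) = λ(λ − 1)(λ − 2)(λ − 4)(λ − 5).
Roots: λ = 0; (λ − 1) = 0 ⇒ λ = 1; (λ − 2) = 0 ⇒ λ = 2; (λ − 4) = 0 ⇒ λ = 4; (λ − 5) = 0 ⇒ λ = 5.
(Check: the roots sum (with multiplicity) to 12, matching trace L = Σdeg = 2·6 = 12.)
Laplacian eigenvalues: [0.0, 1.0, 2.0, 4.0, 5.0]. Algebraic connectivity (smallest non-zero eigenvalue) = 1.0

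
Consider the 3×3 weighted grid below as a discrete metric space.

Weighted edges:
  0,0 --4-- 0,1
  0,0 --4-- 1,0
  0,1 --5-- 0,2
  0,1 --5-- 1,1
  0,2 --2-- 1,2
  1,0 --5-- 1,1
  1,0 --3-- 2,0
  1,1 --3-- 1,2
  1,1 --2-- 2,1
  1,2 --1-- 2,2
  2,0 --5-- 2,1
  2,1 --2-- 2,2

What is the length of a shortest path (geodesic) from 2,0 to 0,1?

Shortest path: 2,0 → 1,0 → 0,0 → 0,1, total weight = 11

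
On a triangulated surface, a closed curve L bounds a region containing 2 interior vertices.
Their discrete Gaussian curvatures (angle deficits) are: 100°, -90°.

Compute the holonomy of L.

Holonomy = total enclosed curvature = 100° + (-90°) = 10°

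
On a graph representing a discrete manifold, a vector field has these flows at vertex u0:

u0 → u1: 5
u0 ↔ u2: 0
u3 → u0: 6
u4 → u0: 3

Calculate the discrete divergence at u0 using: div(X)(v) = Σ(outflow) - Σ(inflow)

Divergence = sum of outgoing flows = 5 + 0 + (-6) + (-3) = -4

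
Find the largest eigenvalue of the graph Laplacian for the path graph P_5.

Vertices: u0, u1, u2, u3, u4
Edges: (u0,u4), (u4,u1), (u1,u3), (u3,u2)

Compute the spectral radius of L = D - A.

The path graph P_n has Laplacian eigenvalues λ_k = 2 − 2cos(kπ/n), k = 0, 1, …, n−1. Here n = 5:
k=0: 2 − 2cos(0) = 0.0; k=1: 2 − 2cos(π/5) = 0.382; k=2: 2 − 2cos(2π/5) = 1.382; k=3: 2 − 2cos(3π/5) = 2.618; k=4: 2 − 2cos(4π/5) = 3.618.
Laplacian eigenvalues: [0.0, 0.382, 1.382, 2.618, 3.618]. Largest eigenvalue (spectral radius) = 3.618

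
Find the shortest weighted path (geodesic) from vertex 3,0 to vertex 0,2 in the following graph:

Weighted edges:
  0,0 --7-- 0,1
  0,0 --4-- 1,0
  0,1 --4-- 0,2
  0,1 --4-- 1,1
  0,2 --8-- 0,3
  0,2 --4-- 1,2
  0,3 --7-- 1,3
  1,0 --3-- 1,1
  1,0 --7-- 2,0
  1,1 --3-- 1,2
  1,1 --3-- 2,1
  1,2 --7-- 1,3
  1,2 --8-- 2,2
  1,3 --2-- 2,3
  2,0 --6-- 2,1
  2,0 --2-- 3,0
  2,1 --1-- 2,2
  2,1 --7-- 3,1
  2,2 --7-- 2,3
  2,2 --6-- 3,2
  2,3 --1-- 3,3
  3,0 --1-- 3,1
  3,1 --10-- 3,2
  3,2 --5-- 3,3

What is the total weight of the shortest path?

Shortest path: 3,0 → 3,1 → 2,1 → 1,1 → 1,2 → 0,2, total weight = 18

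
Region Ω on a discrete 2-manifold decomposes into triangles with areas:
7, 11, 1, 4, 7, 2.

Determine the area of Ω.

7 + 11 + 1 + 4 + 7 + 2 = 32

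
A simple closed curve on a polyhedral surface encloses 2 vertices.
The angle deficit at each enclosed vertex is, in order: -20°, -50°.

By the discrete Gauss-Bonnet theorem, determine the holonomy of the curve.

Holonomy = total enclosed curvature = (-20°) + (-50°) = -70°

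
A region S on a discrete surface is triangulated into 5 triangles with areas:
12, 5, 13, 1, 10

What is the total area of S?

12 + 5 + 13 + 1 + 10 = 41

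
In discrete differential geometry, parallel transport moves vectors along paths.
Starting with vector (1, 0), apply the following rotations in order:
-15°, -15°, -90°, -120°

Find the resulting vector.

Total rotation: (-15°) + (-15°) + (-90°) + (-120°) = -240° ≡ 120° (mod 360°). Final vector: (-0.5000, 0.8660)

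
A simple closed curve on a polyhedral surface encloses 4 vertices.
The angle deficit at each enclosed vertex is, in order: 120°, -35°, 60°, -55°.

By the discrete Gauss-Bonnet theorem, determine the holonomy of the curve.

Holonomy = total enclosed curvature = 120° + (-35°) + 60° + (-55°) = 90°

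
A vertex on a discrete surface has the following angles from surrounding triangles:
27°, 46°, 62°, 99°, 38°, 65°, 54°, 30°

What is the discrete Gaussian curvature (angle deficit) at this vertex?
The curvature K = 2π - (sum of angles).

Sum of angles = 421°. K = 360° - 421° = -61° = -61π/180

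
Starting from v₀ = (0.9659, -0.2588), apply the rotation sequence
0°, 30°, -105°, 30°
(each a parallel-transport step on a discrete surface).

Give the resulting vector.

Total rotation: 0° + 30° + (-105°) + 30° = -45°. Final vector: (0.5000, -0.8660)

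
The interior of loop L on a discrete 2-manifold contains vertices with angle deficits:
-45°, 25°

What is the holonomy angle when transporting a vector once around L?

Holonomy = total enclosed curvature = (-45°) + 25° = -20°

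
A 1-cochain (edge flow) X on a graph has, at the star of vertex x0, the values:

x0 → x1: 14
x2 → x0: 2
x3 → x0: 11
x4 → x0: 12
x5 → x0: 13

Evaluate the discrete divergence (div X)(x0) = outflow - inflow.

Divergence = sum of outgoing flows = 14 + (-2) + (-11) + (-12) + (-13) = -24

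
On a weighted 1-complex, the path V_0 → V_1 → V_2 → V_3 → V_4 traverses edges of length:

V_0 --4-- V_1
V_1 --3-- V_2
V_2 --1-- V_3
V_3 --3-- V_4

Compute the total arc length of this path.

Arc length = 4 + 3 + 1 + 3 = 11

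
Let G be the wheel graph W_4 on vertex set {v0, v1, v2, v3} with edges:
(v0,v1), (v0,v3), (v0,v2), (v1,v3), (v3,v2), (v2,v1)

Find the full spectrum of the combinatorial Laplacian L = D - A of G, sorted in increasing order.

The wheel W_4 is the join K_1 ∨ C_3 (a hub joined to every vertex of a cycle of length 3). For a join G ∨ H (G on p vertices, H on q vertices) the Laplacian spectrum is 0, p+q, the eigenvalues of L(G) other than one 0 each shifted by +q, and the eigenvalues of L(H) other than one 0 each shifted by +p. With G = K_1 (p = 1, nothing left after dropping its 0) and H = C_3 (q = 3, eigenvalues 2 − 2cos(2πk/3), k = 0, …, 2; drop k = 0), the spectrum of W_4 is 0, 4, and 1 + (2 − 2cos(2πk/3)) = 3 − 2cos(2πk/3) for k = 1, …, 2:
k=1: 3 − 2cos(2π/3) = 4.0; k=2: 3 − 2cos(4π/3) = 4.0.
Laplacian eigenvalues (increasing order): [0.0, 4.0, 4.0, 4.0]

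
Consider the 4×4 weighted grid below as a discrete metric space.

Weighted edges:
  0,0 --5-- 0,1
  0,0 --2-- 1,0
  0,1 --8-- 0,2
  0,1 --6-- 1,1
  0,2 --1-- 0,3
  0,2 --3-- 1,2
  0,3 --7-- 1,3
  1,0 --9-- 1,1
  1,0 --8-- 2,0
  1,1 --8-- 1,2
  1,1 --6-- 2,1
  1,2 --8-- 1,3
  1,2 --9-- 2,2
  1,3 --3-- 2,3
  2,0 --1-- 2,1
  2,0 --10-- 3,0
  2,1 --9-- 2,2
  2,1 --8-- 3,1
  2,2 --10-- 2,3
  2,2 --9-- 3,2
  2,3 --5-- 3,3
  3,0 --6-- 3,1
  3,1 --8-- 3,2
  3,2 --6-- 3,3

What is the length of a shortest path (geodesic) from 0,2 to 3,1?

Shortest path: 0,2 → 1,2 → 1,1 → 2,1 → 3,1, total weight = 25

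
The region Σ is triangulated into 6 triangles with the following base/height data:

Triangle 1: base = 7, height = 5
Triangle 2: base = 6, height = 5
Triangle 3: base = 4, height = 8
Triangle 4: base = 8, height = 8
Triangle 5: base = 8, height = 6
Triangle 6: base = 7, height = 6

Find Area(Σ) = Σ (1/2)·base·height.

(1/2)×7×5 + (1/2)×6×5 + (1/2)×4×8 + (1/2)×8×8 + (1/2)×8×6 + (1/2)×7×6 = 125.5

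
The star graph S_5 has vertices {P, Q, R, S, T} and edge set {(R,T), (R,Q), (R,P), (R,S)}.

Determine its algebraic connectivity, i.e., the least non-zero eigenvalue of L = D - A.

The star S_5 is the complete bipartite graph K_{1,4} (one hub of degree 4, 4 leaves of degree 1). The Laplacian spectrum of K_{p,q} is 0, p (multiplicity q−1), q (multiplicity p−1), p+q. With p = 1, q = 4: 0 once, 1 with multiplicity 3, and 5 once. (Check: trace L = sum of degrees = 8 = 3·1 + 5.)
Laplacian eigenvalues: [0.0, 1.0, 1.0, 1.0, 5.0]. Algebraic connectivity (smallest non-zero eigenvalue) = 1.0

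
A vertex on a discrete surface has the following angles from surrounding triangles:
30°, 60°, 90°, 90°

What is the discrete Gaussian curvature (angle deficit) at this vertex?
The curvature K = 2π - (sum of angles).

Sum of angles = 270°. K = 360° - 270° = 90° = π/2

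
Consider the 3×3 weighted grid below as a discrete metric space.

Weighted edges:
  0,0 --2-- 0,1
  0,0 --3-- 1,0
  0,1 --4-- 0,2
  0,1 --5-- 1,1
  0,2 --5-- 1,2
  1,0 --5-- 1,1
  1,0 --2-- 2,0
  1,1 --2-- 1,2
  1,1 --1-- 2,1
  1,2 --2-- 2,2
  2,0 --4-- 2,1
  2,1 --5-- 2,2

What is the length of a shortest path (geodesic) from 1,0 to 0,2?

Shortest path: 1,0 → 0,0 → 0,1 → 0,2, total weight = 9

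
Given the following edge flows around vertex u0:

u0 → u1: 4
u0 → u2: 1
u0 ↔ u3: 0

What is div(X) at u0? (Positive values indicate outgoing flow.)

Divergence = sum of outgoing flows = 4 + 1 + 0 = 5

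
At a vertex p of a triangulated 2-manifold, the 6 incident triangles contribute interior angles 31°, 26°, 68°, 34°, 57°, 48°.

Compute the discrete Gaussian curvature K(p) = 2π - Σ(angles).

Sum of angles = 264°. K = 360° - 264° = 96° = 8π/15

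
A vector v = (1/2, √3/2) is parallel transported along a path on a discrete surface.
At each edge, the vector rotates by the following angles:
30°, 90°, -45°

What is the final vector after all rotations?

Total rotation: 30° + 90° + (-45°) = 75°. Final vector: (-0.7071, 0.7071)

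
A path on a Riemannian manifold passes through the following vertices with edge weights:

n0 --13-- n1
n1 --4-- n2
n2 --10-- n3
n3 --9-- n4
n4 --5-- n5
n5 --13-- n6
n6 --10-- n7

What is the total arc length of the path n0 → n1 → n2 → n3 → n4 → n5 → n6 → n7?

Arc length = 13 + 4 + 10 + 9 + 5 + 13 + 10 = 64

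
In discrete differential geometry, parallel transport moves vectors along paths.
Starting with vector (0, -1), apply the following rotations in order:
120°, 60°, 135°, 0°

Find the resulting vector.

Total rotation: 120° + 60° + 135° + 0° = 315° ≡ -45° (mod 360°). Final vector: (-0.7071, -0.7071)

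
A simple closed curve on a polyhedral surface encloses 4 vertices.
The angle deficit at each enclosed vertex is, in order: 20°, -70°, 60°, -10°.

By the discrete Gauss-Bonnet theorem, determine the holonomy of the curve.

Holonomy = total enclosed curvature = 20° + (-70°) + 60° + (-10°) = 0°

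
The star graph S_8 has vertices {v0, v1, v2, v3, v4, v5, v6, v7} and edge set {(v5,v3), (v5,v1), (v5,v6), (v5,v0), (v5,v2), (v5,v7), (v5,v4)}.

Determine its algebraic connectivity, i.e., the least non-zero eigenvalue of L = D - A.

The star S_8 is the complete bipartite graph K_{1,7} (one hub of degree 7, 7 leaves of degree 1). The Laplacian spectrum of K_{p,q} is 0, p (multiplicity q−1), q (multiplicity p−1), p+q. With p = 1, q = 7: 0 once, 1 with multiplicity 6, and 8 once. (Check: trace L = sum of degrees = 14 = 6·1 + 8.)
Laplacian eigenvalues: [0.0, 1.0, 1.0, 1.0, 1.0, 1.0, 1.0, 8.0]. Algebraic connectivity (smallest non-zero eigenvalue) = 1.0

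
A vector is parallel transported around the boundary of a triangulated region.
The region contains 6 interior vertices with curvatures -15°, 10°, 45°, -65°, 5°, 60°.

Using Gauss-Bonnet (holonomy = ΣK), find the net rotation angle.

Holonomy = total enclosed curvature = (-15°) + 10° + 45° + (-65°) + 5° + 60° = 40°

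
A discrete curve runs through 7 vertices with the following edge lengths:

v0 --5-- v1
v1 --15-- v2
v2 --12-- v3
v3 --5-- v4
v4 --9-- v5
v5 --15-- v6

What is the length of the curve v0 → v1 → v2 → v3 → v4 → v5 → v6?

Arc length = 5 + 15 + 12 + 5 + 9 + 15 = 61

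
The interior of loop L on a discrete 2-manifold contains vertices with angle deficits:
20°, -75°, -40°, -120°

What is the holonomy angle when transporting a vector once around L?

Holonomy = total enclosed curvature = 20° + (-75°) + (-40°) + (-120°) = -215°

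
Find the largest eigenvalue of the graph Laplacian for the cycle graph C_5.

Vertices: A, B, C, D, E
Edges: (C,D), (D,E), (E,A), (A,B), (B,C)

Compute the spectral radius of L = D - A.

The cycle graph C_n has Laplacian eigenvalues λ_k = 2 − 2cos(2πk/n), k = 0, 1, …, n−1. Here n = 5:
k=0: 2 − 2cos(0) = 0.0; k=1: 2 − 2cos(2π/5) = 1.382; k=2: 2 − 2cos(4π/5) = 3.618; k=3: 2 − 2cos(6π/5) = 3.618; k=4: 2 − 2cos(8π/5) = 1.382.
Laplacian eigenvalues: [0.0, 1.382, 1.382, 3.618, 3.618]. Largest eigenvalue (spectral radius) = 3.618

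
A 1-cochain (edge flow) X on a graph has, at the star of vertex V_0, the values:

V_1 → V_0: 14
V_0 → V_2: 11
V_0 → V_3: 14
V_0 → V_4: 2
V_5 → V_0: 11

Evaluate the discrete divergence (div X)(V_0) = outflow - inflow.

Divergence = sum of outgoing flows = (-14) + 11 + 14 + 2 + (-11) = 2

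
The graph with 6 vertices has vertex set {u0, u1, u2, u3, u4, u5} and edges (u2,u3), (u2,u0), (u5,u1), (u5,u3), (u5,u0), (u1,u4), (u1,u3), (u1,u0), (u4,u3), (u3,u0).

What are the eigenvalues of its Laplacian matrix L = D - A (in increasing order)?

Degrees: deg(u0) = 4, deg(u1) = 4, deg(u2) = 2, deg(u3) = 5, deg(u4) = 2, deg(u5) = 3.
L = D − A with rows/columns ordered (u0, u1, u2, u3, u4, u5):
  [ 4, -1, -1, -1,  0, -1]
  [-1,  4,  0, -1, -1, -1]
  [-1,  0,  2, -1,  0,  0]
  [-1, -1, -1,  5, -1, -1]
  [ 0, -1,  0, -1,  2,  0]
  [-1, -1,  0, -1,  0,  3]
Characteristic polynomial: det(λI − L) = λ(λ² − 7λ + 9)(λ² − 7λ + 11)(λ − 6).
Roots: λ = 0; (λ² − 7λ + 9) = 0 ⇒ λ = (7 ± √13)/2 ≈ 1.6972, 5.3028; (λ² − 7λ + 11) = 0 ⇒ λ = (7 ± √5)/2 ≈ 2.382, 4.618; (λ − 6) = 0 ⇒ λ = 6.
(Check: the roots sum (with multiplicity) to 20, matching trace L = Σdeg = 2·10 = 20.)
Laplacian eigenvalues (increasing order): [0.0, 1.6972, 2.382, 4.618, 5.3028, 6.0]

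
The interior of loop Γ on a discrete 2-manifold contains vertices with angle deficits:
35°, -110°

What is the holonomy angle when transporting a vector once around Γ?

Holonomy = total enclosed curvature = 35° + (-110°) = -75°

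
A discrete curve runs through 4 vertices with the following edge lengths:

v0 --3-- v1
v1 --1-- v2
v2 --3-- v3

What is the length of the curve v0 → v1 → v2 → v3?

Arc length = 3 + 1 + 3 = 7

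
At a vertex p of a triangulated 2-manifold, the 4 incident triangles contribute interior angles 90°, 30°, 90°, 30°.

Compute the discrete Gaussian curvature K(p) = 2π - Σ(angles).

Sum of angles = 240°. K = 360° - 240° = 120° = 2π/3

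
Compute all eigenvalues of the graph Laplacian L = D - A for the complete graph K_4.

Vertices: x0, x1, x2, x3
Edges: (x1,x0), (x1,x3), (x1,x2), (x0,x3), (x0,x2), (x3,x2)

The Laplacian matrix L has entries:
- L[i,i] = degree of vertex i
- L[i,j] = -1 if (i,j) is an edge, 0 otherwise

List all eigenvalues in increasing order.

For the complete graph K_n, L = nI − J (J = all-ones matrix). J has eigenvalues n (once, eigenvector 𝟙) and 0 (multiplicity n−1), so L has eigenvalues 0 (once) and n (multiplicity n−1). Here n = 4: eigenvalue 0 once and 4 with multiplicity 3.
Laplacian eigenvalues (increasing order): [0.0, 4.0, 4.0, 4.0]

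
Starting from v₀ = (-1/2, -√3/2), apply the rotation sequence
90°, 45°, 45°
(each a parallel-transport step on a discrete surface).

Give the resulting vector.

Total rotation: 90° + 45° + 45° = 180°. Final vector: (0.5000, 0.8660)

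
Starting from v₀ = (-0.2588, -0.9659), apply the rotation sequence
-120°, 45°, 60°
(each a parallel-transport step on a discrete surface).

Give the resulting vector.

Total rotation: (-120°) + 45° + 60° = -15°. Final vector: (-0.5000, -0.8660)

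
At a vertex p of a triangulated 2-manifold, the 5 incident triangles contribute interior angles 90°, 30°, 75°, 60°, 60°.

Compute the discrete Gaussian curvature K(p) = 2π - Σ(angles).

Sum of angles = 315°. K = 360° - 315° = 45° = π/4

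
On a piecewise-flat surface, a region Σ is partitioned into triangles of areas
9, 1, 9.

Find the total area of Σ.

9 + 1 + 9 = 19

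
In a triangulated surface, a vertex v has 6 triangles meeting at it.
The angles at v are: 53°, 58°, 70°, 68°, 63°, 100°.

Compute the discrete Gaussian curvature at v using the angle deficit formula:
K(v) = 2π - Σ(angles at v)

Sum of angles = 412°. K = 360° - 412° = -52° = -13π/45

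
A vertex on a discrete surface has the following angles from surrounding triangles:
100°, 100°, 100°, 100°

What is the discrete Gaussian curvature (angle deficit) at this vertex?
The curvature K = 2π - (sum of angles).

Sum of angles = 400°. K = 360° - 400° = -40° = -2π/9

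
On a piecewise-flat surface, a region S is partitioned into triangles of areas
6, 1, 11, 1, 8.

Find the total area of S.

6 + 1 + 11 + 1 + 8 = 27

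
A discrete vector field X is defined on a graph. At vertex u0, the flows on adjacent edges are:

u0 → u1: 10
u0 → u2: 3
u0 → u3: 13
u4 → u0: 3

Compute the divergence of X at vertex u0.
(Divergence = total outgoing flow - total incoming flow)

Divergence = sum of outgoing flows = 10 + 3 + 13 + (-3) = 23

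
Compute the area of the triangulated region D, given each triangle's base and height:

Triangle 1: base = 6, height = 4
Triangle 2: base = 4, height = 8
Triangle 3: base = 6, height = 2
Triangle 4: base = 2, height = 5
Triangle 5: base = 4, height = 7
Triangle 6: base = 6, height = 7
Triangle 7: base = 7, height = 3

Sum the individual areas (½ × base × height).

(1/2)×6×4 + (1/2)×4×8 + (1/2)×6×2 + (1/2)×2×5 + (1/2)×4×7 + (1/2)×6×7 + (1/2)×7×3 = 84.5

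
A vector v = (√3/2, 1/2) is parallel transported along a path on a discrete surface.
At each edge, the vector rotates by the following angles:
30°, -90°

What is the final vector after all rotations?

Total rotation: 30° + (-90°) = -60°. Final vector: (0.8660, -0.5000)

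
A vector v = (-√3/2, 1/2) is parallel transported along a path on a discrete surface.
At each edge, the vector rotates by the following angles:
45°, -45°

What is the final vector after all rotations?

Total rotation: 45° + (-45°) = 0°. Final vector: (-0.8660, 0.5000)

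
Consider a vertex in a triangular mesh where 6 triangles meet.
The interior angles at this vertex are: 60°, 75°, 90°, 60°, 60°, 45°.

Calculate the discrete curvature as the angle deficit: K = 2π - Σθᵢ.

Sum of angles = 390°. K = 360° - 390° = -30° = -π/6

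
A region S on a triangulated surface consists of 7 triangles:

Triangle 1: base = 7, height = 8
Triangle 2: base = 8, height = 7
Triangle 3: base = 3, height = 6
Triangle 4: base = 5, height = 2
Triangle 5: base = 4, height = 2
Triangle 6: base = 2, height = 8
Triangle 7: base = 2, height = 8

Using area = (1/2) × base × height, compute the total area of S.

(1/2)×7×8 + (1/2)×8×7 + (1/2)×3×6 + (1/2)×5×2 + (1/2)×4×2 + (1/2)×2×8 + (1/2)×2×8 = 90.0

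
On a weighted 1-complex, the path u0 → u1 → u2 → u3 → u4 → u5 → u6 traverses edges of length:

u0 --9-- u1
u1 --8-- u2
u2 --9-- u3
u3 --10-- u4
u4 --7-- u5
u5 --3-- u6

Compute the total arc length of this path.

Arc length = 9 + 8 + 9 + 10 + 7 + 3 = 46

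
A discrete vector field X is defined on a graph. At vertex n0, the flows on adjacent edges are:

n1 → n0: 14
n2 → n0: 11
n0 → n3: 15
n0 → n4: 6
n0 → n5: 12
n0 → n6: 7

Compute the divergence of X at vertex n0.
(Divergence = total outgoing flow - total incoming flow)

Divergence = sum of outgoing flows = (-14) + (-11) + 15 + 6 + 12 + 7 = 15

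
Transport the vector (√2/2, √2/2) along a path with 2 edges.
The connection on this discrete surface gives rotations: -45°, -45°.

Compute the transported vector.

Total rotation: (-45°) + (-45°) = -90°. Final vector: (0.7071, -0.7071)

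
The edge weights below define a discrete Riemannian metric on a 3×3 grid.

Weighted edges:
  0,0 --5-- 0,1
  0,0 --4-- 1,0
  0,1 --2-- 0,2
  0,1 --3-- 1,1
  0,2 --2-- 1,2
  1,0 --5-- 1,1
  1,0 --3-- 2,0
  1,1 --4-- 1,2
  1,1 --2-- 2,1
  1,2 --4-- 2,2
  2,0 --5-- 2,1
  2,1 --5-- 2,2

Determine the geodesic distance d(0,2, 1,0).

Shortest path: 0,2 → 0,1 → 1,1 → 1,0, total weight = 10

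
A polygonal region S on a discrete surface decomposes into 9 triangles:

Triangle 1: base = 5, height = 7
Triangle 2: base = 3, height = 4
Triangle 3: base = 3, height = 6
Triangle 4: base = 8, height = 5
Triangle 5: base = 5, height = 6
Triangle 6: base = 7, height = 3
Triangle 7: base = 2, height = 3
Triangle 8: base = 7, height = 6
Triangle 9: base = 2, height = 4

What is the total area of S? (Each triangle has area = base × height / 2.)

(1/2)×5×7 + (1/2)×3×4 + (1/2)×3×6 + (1/2)×8×5 + (1/2)×5×6 + (1/2)×7×3 + (1/2)×2×3 + (1/2)×7×6 + (1/2)×2×4 = 106.0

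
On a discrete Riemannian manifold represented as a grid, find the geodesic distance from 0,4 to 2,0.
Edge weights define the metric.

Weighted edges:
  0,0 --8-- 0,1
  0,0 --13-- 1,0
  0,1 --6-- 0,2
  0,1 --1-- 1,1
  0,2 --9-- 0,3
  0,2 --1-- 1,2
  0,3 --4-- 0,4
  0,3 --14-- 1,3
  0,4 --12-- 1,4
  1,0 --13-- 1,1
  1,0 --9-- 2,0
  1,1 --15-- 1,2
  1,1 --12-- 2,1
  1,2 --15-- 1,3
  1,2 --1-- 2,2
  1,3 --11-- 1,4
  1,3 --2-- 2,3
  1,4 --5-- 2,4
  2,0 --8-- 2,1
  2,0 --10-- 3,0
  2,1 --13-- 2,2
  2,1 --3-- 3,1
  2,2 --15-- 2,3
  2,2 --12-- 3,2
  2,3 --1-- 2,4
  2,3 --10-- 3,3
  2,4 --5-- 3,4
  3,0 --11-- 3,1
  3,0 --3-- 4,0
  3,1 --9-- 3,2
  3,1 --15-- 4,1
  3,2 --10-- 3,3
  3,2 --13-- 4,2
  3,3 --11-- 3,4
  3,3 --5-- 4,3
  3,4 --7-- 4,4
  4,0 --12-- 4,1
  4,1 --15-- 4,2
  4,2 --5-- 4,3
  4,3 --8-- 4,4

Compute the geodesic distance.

Shortest path: 0,4 → 0,3 → 0,2 → 1,2 → 2,2 → 2,1 → 2,0, total weight = 36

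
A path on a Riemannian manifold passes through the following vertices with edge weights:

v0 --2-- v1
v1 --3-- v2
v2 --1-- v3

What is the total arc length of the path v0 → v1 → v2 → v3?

Arc length = 2 + 3 + 1 = 6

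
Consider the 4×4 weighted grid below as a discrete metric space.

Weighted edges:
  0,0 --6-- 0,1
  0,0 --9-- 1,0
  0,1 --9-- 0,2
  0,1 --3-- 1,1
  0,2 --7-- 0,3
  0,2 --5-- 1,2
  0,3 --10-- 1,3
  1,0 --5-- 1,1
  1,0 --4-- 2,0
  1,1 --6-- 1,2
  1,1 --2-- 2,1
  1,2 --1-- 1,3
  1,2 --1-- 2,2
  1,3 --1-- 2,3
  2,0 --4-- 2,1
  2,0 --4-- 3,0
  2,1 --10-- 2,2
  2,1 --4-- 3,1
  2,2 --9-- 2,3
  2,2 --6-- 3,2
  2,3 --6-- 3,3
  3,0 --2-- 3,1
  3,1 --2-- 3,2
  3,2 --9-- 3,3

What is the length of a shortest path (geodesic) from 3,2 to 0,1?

Shortest path: 3,2 → 3,1 → 2,1 → 1,1 → 0,1, total weight = 11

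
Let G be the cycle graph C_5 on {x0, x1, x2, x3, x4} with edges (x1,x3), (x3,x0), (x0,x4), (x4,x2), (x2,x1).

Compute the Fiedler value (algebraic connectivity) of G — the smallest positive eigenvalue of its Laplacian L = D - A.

The cycle graph C_n has Laplacian eigenvalues λ_k = 2 − 2cos(2πk/n), k = 0, 1, …, n−1. Here n = 5:
k=0: 2 − 2cos(0) = 0.0; k=1: 2 − 2cos(2π/5) = 1.382; k=2: 2 − 2cos(4π/5) = 3.618; k=3: 2 − 2cos(6π/5) = 3.618; k=4: 2 − 2cos(8π/5) = 1.382.
Laplacian eigenvalues: [0.0, 1.382, 1.382, 3.618, 3.618]. Algebraic connectivity (smallest non-zero eigenvalue) = 1.382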